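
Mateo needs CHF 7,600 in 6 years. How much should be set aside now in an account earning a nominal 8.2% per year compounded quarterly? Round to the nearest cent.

CHF 4,669.83

With 4 periods per year: i = 0.0205, n = 24.
PV = 7,600 / (1 + 0.0205)^24 = 7,600 / 1.627467 = 4,669.8333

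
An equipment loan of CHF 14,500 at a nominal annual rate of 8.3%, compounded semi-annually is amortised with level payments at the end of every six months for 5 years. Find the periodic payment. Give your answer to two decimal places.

CHF 1,801.09

i = 0.083/2 = 0.0415 per half-year; n = 5·2 = 10.
PMT = 14500 / ( [1 − (1+0.0415)^(−10)] / 0.0415 ) = 14500 / 8.050667 = 1,801.0929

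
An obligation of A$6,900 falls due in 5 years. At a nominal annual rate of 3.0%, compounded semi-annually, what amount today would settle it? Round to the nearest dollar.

A$5,946

With 2 periods per year: i = 0.015, n = 10.
Discount factor = (1+0.015)^(−10) = 0.861667; PV = 6,900 × 0.861667 = 5,945.5039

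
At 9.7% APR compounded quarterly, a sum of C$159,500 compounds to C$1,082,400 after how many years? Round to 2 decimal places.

Periodic rate i = 0.097/4 = 0.02425.
n = ln(1.0824e+06/159500) / ln(1+0.02425) = ln(6.78621) / 0.023961 = 79.9182 quarters
= 79.9182/4 years

19.98 years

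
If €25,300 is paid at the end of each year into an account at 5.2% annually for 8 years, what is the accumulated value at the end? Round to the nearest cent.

Accumulation factor s(8|0.052) = 9.617687; FV = 25300 × 9.617687 = 243,327.4764

€243,327.48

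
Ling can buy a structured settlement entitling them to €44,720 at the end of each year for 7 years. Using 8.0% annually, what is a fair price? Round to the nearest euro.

PV = PMT · [1 − (1+i)^(−n)] / i = 44720 · 5.206370 = 232,828.8690

€232,829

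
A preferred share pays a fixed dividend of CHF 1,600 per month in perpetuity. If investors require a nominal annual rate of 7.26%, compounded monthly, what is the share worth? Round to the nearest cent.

Periodic rate i = 0.0726/12 = 0.00605.
PV = PMT / i = 1600 / 0.00605 = 264,462.8099

CHF 264,462.81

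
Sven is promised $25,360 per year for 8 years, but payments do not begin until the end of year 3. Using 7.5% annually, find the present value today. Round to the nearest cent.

Value one period before first payment (t=2): 25360 × [1 − (1+0.075)^(−8)] / 0.075 = 25360 × 5.857304 = 148,541.2181
Discount back 2 years: 148,541.2181 × (1+0.075)^(−2) = 148,541.2181 × 0.865333 = 128,537.5603

$128,537.56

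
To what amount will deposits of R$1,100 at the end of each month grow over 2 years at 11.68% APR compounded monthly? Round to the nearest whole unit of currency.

R$29,577

With 12 periods per year: i = 0.00973333, n = 24.
FV = 1100 × [(1+0.00973333)^24 − 1] / 0.00973333 = 1100 × 26.888341 = 29,577.1753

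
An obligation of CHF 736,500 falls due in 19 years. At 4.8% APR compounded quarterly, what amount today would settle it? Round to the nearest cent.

i = 0.048/4 = 0.012 per quarter; n = 19·4 = 76.
PV = FV·(1+i)^(−n) = 736,500 × 0.403907 = 297,477.2794

CHF 297,477.28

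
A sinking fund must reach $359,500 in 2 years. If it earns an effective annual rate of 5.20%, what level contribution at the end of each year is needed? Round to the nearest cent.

PMT = 359500 / ( [(1+0.052)^2 − 1] / 0.052 ) = 359500 / 2.052000 = 175,194.9318

$175,194.93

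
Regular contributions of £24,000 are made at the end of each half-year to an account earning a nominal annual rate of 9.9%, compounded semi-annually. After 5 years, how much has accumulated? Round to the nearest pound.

£301,166

With 2 periods per year: i = 0.0495, n = 10.
FV = 24000 × [(1+0.0495)^10 − 1] / 0.0495 = 24000 × 12.548577 = 301,165.8599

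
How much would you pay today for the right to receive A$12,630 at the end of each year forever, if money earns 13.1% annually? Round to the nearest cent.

PV = C/r = 12630/0.131 = 96,412.2137

A$96,412.21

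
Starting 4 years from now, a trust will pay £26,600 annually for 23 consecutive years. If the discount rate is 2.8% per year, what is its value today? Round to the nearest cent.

£411,125.66

Value one period before first payment (t=3): 26600 × [1 − (1+0.028)^(−23)] / 0.028 = 26600 × 16.790835 = 446,636.2132
Discount back 3 years: 446,636.2132 × (1+0.028)^(−3) = 446,636.2132 × 0.920493 = 411,125.6648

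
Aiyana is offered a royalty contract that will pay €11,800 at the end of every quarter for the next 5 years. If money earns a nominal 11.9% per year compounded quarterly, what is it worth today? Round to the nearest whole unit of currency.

€175,961

Periodic rate i = 0.119/4 = 0.02975; n = 5 × 4 = 20 periods.
Annuity factor a(20|0.02975) = 14.911921; PV = 11800 × 14.911921 = 175,960.6629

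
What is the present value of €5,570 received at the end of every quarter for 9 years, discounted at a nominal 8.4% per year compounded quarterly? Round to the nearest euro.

€139,719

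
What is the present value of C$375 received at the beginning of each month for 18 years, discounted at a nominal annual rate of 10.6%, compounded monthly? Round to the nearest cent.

C$36,419.71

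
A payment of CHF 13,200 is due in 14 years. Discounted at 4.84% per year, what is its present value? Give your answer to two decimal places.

Discount factor = (1+0.0484)^(−14) = 0.515967; PV = 13,200 × 0.515967 = 6,810.7629

CHF 6,810.76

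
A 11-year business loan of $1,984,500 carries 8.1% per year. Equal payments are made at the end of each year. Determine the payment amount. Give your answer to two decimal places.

PMT = 1.9845e+06 / ( [1 − (1+0.081)^(−11)] / 0.081 ) = 1.9845e+06 / 7.104460 = 279,331.5937

$279,331.59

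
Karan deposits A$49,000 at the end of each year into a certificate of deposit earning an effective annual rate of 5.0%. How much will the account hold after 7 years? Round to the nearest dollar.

A$398,958

FV = 49000 × [(1+0.05)^7 − 1] / 0.05 = 49000 × 8.142008 = 398,958.4142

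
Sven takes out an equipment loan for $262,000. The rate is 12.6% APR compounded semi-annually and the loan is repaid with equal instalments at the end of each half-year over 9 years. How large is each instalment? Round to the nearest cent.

Periodic rate i = 0.126/2 = 0.063; n = 9 × 2 = 18 periods.
Annuity-PV factor = 10.587825; PMT = 262000 / 10.587825 = 24,745.4037

$24,745.40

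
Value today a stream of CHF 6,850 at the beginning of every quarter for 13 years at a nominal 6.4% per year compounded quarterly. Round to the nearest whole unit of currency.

Periodic rate i = 0.064/4 = 0.016; n = 13 × 4 = 52 periods.
PV = 6850 × [1 − (1+0.016)^(−52)] / 0.016 × (1+i) = 6850 × 35.683601 = 244,432.6648
(Beginning-of-period payments → annuity-due factor ×(1+i).)

CHF 244,433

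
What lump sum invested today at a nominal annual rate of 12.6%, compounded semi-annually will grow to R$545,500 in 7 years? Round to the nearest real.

R$231,915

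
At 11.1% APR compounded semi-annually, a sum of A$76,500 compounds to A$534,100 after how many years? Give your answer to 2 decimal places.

17.99 years

Periodic rate i = 0.111/2 = 0.0555.
(1+i)^n = 534100/76500 = 6.98170, so n = ln 6.98170 / ln 1.0555 = 35.9772 half-years
= 35.9772/2 years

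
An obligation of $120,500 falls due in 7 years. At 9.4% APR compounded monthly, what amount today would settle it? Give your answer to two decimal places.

With 12 periods per year: i = 0.00783333, n = 84.
PV = FV·(1+i)^(−n) = 120,500 × 0.519216 = 62,565.4707

$62,565.47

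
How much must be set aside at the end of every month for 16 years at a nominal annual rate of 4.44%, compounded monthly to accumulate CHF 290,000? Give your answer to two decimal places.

Periodic rate i = 0.0444/12 = 0.0037; n = 16 × 12 = 192 periods.
PMT = 290000 / ( [(1+0.0037)^192 − 1] / 0.0037 ) = 290000 / 278.956519 = 1,039.5885

CHF 1,039.59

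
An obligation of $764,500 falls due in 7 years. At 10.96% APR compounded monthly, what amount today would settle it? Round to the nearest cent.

$356,204.28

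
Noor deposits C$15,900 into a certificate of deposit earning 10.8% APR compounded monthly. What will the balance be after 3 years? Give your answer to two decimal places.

i = 0.108/12 = 0.009 per month; n = 3·12 = 36.
FV = 15,900 × (1 + 0.009)^36 = 21,952.2535

C$21,952.25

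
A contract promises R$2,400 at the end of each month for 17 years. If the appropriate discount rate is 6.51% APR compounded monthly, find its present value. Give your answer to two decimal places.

R$295,680.54

With 12 periods per year: i = 0.005425, n = 204.
Annuity factor a(204|0.005425) = 123.200223; PV = 2400 × 123.200223 = 295,680.5360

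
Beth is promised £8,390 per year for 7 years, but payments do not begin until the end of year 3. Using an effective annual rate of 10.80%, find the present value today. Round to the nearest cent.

£32,412.86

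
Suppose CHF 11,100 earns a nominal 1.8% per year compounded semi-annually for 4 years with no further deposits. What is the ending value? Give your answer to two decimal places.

CHF 11,924.83

Periodic rate i = 0.018/2 = 0.009; n = 4 × 2 = 8 periods.
FV = 11,100 × (1 + 0.009)^8 = 11,924.8331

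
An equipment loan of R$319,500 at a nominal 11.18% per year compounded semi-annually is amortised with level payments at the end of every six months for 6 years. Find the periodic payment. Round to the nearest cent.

R$37,257.09

With 2 periods per year: i = 0.0559, n = 12.
PMT = 319500 / ( [1 − (1+0.0559)^(−12)] / 0.0559 ) = 319500 / 8.575549 = 37,257.0892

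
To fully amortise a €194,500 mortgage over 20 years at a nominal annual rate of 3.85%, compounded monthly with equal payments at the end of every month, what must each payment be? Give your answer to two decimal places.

€1,163.32

Periodic rate i = 0.0385/12 = 0.00320833; n = 20 × 12 = 240 periods.
Annuity-PV factor = 167.194561; PMT = 194500 / 167.194561 = 1,163.3154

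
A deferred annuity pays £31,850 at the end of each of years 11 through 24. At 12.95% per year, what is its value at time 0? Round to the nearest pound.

£59,544

PV at t=10 (ordinary 14-year annuity): 31850 × a(14|0.1295) = 31850 × 6.318151 = 201,233.0937
Discount back 10 years: 201,233.0937 × (1+0.1295)^(−10) = 201,233.0937 × 0.295895 = 59,543.8691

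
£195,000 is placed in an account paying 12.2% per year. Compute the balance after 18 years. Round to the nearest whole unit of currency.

£1,548,482

FV = PV·(1+i)^n = 195,000 × 7.940931 = 1,548,481.5528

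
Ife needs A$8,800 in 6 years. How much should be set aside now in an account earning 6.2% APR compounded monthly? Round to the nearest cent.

i = 0.062/12 = 0.00516667 per month; n = 6·12 = 72.
Discount factor = (1+0.00516667)^(−72) = 0.690015; PV = 8,800 × 0.690015 = 6,072.1298

A$6,072.13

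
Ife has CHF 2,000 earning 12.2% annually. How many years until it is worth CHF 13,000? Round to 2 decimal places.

16.26 years

(1+i)^n = 13000/2000 = 6.50000, so n = ln 6.50000 / ln 1.122 = 16.2606 years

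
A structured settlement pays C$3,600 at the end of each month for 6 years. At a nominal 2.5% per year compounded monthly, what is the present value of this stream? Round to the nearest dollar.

i = 0.025/12 = 0.00208333 per month; n = 6·12 = 72.
PV = 3600 × [1 − (1+0.00208333)^(−72)] / 0.00208333 = 3600 × 66.795703 = 240,464.5297

C$240,465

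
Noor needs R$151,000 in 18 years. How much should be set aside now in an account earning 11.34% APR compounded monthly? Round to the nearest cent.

R$19,799.65

i = 0.1134/12 = 0.00945 per month; n = 18·12 = 216.
Discount factor = (1+0.00945)^(−216) = 0.131123; PV = 151,000 × 0.131123 = 19,799.6483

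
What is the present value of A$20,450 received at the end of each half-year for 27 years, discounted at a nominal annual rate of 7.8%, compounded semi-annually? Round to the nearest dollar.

With 2 periods per year: i = 0.039, n = 54.
PV = PMT · [1 − (1+i)^(−n)] / i = 20450 · 22.392429 = 457,925.1679

A$457,925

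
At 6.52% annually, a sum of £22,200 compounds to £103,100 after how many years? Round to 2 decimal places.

24.31 years

n = ln(103100/22200) / ln(1+0.0652) = ln(4.64414) / 0.063163 = 24.3120 years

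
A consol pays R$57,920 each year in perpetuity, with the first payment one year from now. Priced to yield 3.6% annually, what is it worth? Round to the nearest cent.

R$1,608,888.89

PV = PMT / i = 57920 / 0.036 = 1,608,888.8889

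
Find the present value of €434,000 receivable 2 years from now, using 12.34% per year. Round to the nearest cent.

€343,891.06

PV = FV·(1+i)^(−n) = 434,000 × 0.792376 = 343,891.0637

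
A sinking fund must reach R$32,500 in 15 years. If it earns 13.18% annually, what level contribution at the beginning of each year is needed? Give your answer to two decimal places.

R$700.17

PMT = 32500 / ( [(1+0.1318)^15 − 1] / 0.1318 × (1+i) ) = 32500 / 46.417424 = 700.1681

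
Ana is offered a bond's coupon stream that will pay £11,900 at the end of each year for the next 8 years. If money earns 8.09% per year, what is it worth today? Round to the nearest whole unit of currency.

£68,152

Annuity factor a(8|0.0809) = 5.727064; PV = 11900 × 5.727064 = 68,152.0559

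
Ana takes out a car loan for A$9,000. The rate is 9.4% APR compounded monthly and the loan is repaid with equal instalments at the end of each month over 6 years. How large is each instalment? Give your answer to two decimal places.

A$164.02

With 12 periods per year: i = 0.00783333, n = 72.
PMT = 9000 / ( [1 − (1+0.00783333)^(−72)] / 0.00783333 ) = 9000 / 54.870587 = 164.0223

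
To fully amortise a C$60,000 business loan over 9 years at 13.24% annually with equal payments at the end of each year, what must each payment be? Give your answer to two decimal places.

C$11,796.66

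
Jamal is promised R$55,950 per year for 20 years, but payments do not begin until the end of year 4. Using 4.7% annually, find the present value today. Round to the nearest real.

PV at t=3 (ordinary 20-year annuity): 55950 × a(20|0.047) = 55950 × 12.785407 = 715,343.5065
PV₀ = 715,343.5065 / (1+0.047)^3 = 715,343.5065 / 1.147731 = 623,267.6618

R$623,268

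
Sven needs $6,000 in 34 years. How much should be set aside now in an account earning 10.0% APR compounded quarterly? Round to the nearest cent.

$208.79

Periodic rate i = 0.1/4 = 0.025; n = 34 × 4 = 136 periods.
PV = 6,000 / (1 + 0.025)^136 = 6,000 / 28.737282 = 208.7880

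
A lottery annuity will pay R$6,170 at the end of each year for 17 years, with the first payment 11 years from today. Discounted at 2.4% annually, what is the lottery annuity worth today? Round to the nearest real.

Value one period before first payment (t=10): 6170 × [1 − (1+0.024)^(−17)] / 0.024 = 6170 × 13.825368 = 85,302.5181
Discount back 10 years: 85,302.5181 × (1+0.024)^(−10) = 85,302.5181 × 0.788861 = 67,291.8217

R$67,292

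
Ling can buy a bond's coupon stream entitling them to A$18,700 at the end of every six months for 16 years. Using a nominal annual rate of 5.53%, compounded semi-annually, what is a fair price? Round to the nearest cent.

i = 0.0553/2 = 0.02765 per half-year; n = 16·2 = 32.
PV = 18700 × [1 − (1+0.02765)^(−32)] / 0.02765 = 18700 × 21.056604 = 393,758.4876

A$393,758.49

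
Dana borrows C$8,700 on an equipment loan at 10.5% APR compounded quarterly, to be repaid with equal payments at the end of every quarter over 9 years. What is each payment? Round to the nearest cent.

C$376.51

Periodic rate i = 0.105/4 = 0.02625; n = 9 × 4 = 36 periods.
Annuity-PV factor = 23.106793; PMT = 8700 / 23.106793 = 376.5126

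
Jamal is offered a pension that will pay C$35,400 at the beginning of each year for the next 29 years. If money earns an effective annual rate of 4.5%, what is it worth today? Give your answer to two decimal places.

C$592,697.72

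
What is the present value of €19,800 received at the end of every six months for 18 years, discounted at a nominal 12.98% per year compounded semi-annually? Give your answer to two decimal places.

€273,366.97

With 2 periods per year: i = 0.0649, n = 36.
PV = PMT · [1 − (1+i)^(−n)] / i = 19800 · 13.806413 = 273,366.9703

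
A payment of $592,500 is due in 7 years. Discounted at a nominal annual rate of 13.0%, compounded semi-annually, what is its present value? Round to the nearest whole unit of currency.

$245,354

i = 0.13/2 = 0.065 per half-year; n = 7·2 = 14.
PV = FV·(1+i)^(−n) = 592,500 × 0.414100 = 245,354.3973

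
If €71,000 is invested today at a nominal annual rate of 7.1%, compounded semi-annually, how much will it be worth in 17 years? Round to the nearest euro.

i = 0.071/2 = 0.0355 per half-year; n = 17·2 = 34.
71,000 × (1+0.0355)^34 = 71,000 × 3.274187 = 232,467.2930

€232,467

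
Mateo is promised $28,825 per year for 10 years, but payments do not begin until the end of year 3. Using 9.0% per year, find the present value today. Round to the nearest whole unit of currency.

PV at t=2 (ordinary 10-year annuity): 28825 × a(10|0.09) = 28825 × 6.417658 = 184,988.9832
PV₀ = 184,988.9832 / (1+0.09)^2 = 184,988.9832 / 1.188100 = 155,701.5262

$155,702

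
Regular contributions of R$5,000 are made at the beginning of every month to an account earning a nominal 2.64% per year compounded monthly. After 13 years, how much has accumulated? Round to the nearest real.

R$931,407

With 12 periods per year: i = 0.0022, n = 156.
Accumulation factor s(156|0.0022) × (1+i) = 186.281377; FV = 5000 × 186.281377 = 931,406.8864
Payments are at the start of each period, so multiply by (1+i).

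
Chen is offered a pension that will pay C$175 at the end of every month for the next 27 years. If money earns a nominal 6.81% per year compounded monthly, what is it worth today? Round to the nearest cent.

With 12 periods per year: i = 0.005675, n = 324.
Annuity factor a(324|0.005675) = 148.043572; PV = 175 × 148.043572 = 25,907.6252

C$25,907.63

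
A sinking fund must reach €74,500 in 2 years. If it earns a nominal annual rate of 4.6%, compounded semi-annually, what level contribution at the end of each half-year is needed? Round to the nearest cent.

€17,994.61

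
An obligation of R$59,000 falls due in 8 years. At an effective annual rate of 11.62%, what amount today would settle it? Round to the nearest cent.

Discount factor = (1+0.1162)^(−8) = 0.415015; PV = 59,000 × 0.415015 = 24,485.8884

R$24,485.89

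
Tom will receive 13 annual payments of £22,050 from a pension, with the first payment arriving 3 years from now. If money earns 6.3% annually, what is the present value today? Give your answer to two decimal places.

£169,762.02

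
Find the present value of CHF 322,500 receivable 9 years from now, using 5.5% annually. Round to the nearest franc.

CHF 199,185

PV = 322,500 / (1 + 0.055)^9 = 322,500 / 1.619094 = 199,185.4368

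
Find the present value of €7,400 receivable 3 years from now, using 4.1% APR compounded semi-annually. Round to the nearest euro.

With 2 periods per year: i = 0.0205, n = 6.
Discount factor = (1+0.0205)^(−6) = 0.885364; PV = 7,400 × 0.885364 = 6,551.6949

€6,552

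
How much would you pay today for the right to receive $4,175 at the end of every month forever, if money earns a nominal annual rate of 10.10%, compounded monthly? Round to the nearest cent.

$496,039.60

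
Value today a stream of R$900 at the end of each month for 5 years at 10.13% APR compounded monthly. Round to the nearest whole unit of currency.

With 12 periods per year: i = 0.00844167, n = 60.
PV = 900 × [1 − (1+0.00844167)^(−60)] / 0.00844167 = 900 × 46.923977 = 42,231.5795

R$42,232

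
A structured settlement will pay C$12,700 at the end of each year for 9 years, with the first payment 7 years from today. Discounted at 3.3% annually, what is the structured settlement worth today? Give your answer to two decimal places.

C$80,254.17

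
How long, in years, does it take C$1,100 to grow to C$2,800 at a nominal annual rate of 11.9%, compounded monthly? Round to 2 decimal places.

Periodic rate i = 0.119/12 = 0.00991667.
n = ln(2800/1100) / ln(1+0.00991667) = ln(2.54545) / 0.009868 = 94.6824 months
= 94.6824/12 years

7.89 years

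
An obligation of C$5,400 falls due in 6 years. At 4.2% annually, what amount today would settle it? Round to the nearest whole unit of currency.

C$4,219

PV = FV·(1+i)^(−n) = 5,400 × 0.781257 = 4,218.7855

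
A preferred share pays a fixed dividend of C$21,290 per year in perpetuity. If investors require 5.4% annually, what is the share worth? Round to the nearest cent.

C$394,259.26

PV = PMT / i = 21290 / 0.054 = 394,259.2593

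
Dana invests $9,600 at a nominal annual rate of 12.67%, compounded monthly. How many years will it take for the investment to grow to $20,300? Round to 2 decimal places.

5.94 years

Periodic rate i = 0.1267/12 = 0.0105583.
(1+i)^n = 20300/9600 = 2.11458, so n = ln 2.11458 / ln 1.01056 = 71.2995 months
= 71.2995/12 years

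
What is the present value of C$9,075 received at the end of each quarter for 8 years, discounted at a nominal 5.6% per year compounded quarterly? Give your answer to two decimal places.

C$232,778.37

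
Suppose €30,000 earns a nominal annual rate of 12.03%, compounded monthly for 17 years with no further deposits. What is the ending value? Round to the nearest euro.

Periodic rate i = 0.1203/12 = 0.010025; n = 17 × 12 = 204 periods.
FV = 30,000 × (1 + 0.010025)^204 = 229,548.4959

€229,548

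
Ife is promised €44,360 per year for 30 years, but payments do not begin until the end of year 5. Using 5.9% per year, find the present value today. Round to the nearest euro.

€490,727

Value one period before first payment (t=4): 44360 × [1 − (1+0.059)^(−30)] / 0.059 = 44360 × 13.913380 = 617,197.5503
PV₀ = 617,197.5503 / (1+0.059)^4 = 617,197.5503 / 1.257720 = 490,727.4514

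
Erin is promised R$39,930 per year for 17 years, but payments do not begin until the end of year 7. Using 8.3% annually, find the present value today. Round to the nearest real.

Value one period before first payment (t=6): 39930 × [1 − (1+0.083)^(−17)] / 0.083 = 39930 × 8.941930 = 357,051.2782
Discount back 6 years: 357,051.2782 × (1+0.083)^(−6) = 357,051.2782 × 0.619768 = 221,289.0133

R$221,289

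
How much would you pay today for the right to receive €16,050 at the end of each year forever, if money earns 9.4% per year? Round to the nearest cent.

€170,744.68

PV = C/r = 16050/0.094 = 170,744.6809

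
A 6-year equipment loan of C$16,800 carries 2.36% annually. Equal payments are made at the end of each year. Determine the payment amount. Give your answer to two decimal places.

C$3,035.77

Annuity-PV factor = 5.534009; PMT = 16800 / 5.534009 = 3,035.7742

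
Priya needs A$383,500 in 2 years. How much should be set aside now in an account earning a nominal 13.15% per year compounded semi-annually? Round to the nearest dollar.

i = 0.1315/2 = 0.06575 per half-year; n = 2·2 = 4.
PV = FV·(1+i)^(−n) = 383,500 × 0.775137 = 297,265.1538

A$297,265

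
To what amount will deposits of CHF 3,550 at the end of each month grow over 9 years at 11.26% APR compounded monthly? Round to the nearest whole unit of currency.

CHF 659,038

With 12 periods per year: i = 0.00938333, n = 108.
FV = 3550 × [(1+0.00938333)^108 − 1] / 0.00938333 = 3550 × 185.644636 = 659,038.4579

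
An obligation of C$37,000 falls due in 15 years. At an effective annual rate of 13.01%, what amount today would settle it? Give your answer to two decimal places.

C$5,908.11

PV = 37,000 / (1 + 0.1301)^15 = 37,000 / 6.262578 = 5,908.1104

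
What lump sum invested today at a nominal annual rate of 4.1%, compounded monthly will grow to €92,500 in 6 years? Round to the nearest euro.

€72,358

Periodic rate i = 0.041/12 = 0.00341667; n = 6 × 12 = 72 periods.
PV = 92,500 / (1 + 0.00341667)^72 = 92,500 / 1.278363 = 72,358.1389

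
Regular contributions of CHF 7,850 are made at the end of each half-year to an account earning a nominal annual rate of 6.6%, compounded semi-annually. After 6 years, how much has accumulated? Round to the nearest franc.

With 2 periods per year: i = 0.033, n = 12.
FV = PMT · [(1+i)^n − 1] / i = 7850 · 14.436345 = 113,325.3104

CHF 113,325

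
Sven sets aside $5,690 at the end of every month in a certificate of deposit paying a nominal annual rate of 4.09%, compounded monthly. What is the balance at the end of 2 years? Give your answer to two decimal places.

i = 0.0409/12 = 0.00340833 per month; n = 2·12 = 24.
FV = 5690 × [(1+0.00340833)^24 − 1] / 0.00340833 = 5690 × 24.964639 = 142,048.7947

$142,048.79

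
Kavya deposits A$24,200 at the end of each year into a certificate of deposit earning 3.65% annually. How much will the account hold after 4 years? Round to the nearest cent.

Accumulation factor s(4|0.0365) = 4.224378; FV = 24200 × 4.224378 = 102,229.9386

A$102,229.94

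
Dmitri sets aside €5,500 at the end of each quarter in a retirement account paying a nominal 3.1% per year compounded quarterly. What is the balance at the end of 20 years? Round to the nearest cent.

i = 0.031/4 = 0.00775 per quarter; n = 20·4 = 80.
FV = 5500 × [(1+0.00775)^80 − 1] / 0.00775 = 5500 × 110.256802 = 606,412.4102

€606,412.41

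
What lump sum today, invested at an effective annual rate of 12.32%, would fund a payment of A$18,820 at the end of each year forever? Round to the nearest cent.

A$152,759.74

PV = C/r = 18820/0.1232 = 152,759.7403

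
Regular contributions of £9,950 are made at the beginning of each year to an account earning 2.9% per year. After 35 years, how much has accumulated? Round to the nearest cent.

£607,183.86

FV = 9950 × [(1+0.029)^35 − 1] / 0.029 × (1+i) = 9950 × 61.023503 = 607,183.8569
(Beginning-of-period payments → annuity-due factor ×(1+i).)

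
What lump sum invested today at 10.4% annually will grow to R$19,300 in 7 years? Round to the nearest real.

Discount factor = (1+0.104)^(−7) = 0.500284; PV = 19,300 × 0.500284 = 9,655.4784

R$9,655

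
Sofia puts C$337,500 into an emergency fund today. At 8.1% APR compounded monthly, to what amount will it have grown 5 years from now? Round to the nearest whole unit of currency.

C$505,327

With 12 periods per year: i = 0.00675, n = 60.
FV = 337,500 × (1 + 0.00675)^60 = 505,326.5001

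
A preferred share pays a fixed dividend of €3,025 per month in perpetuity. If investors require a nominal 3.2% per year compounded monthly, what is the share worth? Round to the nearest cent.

Periodic rate i = 0.032/12 = 0.00266667.
PV = C/r = 3025/0.00266667 = 1,134,375.0000

€1,134,375.00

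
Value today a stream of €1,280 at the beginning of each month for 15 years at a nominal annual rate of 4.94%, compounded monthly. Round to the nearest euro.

€163,173

Periodic rate i = 0.0494/12 = 0.00411667; n = 15 × 12 = 180 periods.
Annuity factor a(180|0.00411667) × (1+i) = 127.479095; PV = 1280 × 127.479095 = 163,173.2421
(Beginning-of-period payments → annuity-due factor ×(1+i).)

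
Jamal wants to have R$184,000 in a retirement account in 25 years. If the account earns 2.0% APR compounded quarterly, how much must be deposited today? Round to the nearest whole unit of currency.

i = 0.02/4 = 0.005 per quarter; n = 25·4 = 100.
PV = FV·(1+i)^(−n) = 184,000 × 0.607287 = 111,740.7668

R$111,741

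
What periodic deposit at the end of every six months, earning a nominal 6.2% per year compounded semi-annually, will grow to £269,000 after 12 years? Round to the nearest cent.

Periodic rate i = 0.062/2 = 0.031; n = 12 × 2 = 24 periods.
FV-annuity factor = 34.861058; PMT = 269000 / 34.861058 = 7,716.3463

£7,716.35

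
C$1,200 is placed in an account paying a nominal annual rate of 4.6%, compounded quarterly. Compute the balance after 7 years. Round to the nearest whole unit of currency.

C$1,653

Periodic rate i = 0.046/4 = 0.0115; n = 7 × 4 = 28 periods.
1,200 × (1+0.0115)^28 = 1,200 × 1.377352 = 1,652.8220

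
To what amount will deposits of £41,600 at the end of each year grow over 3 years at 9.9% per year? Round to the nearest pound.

£137,563

FV = PMT · [(1+i)^n − 1] / i = 41600 · 3.306801 = 137,562.9216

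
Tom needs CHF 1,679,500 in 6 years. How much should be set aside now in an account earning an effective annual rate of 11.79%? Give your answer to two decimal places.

PV = FV·(1+i)^(−n) = 1,679,500 × 0.512368 = 860,522.5812

CHF 860,522.58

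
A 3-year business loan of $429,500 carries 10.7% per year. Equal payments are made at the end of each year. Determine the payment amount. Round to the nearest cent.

$174,840.69

PMT = 429500 / ( [1 − (1+0.107)^(−3)] / 0.107 ) = 429500 / 2.456522 = 174,840.6930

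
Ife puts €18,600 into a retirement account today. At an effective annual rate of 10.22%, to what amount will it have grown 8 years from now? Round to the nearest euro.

€40,513

FV = 18,600 × (1 + 0.1022)^8 = 40,513.1673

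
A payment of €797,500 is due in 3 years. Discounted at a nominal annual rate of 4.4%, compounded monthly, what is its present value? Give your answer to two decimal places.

€699,050.68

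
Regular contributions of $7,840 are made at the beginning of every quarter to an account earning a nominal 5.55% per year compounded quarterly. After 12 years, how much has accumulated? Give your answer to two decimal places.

$537,105.75

i = 0.0555/4 = 0.013875 per quarter; n = 12·4 = 48.
FV = PMT · [(1+i)^n − 1] / i × (1+i) = 7840 · 68.508386 = 537,105.7491
(annuity-due: payments at period start, so ×(1+i).)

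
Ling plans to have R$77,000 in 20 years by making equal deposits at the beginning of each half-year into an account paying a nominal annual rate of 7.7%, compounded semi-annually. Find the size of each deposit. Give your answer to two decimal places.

R$808.28

With 2 periods per year: i = 0.0385, n = 40.
PMT = 77000 / ( [(1+0.0385)^40 − 1] / 0.0385 × (1+i) ) = 77000 / 95.263853 = 808.2814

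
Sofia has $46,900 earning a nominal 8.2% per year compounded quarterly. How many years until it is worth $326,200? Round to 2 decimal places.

23.89 years

Periodic rate i = 0.082/4 = 0.0205.
n = ln(326200/46900) / ln(1+0.0205) = ln(6.95522) / 0.020293 = 95.5759 quarters
= 95.5759/4 years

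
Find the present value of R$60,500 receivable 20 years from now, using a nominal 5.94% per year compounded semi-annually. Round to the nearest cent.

R$18,764.06

i = 0.0594/2 = 0.0297 per half-year; n = 20·2 = 40.
PV = FV·(1+i)^(−n) = 60,500 × 0.310150 = 18,764.0622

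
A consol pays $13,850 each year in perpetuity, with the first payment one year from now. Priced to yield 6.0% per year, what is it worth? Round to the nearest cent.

PV = C/r = 13850/0.06 = 230,833.3333

$230,833.33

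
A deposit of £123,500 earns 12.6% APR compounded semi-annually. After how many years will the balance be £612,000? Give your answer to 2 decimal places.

13.10 years

Periodic rate i = 0.126/2 = 0.063.
(1+i)^n = 612000/123500 = 4.95547, so n = ln 4.95547 / ln 1.063 = 26.1967 half-years
= 26.1967/2 years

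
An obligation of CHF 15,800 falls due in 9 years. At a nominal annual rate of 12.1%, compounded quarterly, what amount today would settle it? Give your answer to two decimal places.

Periodic rate i = 0.121/4 = 0.03025; n = 9 × 4 = 36 periods.
PV = 15,800 / (1 + 0.03025)^36 = 15,800 / 2.923711 = 5,404.0910

CHF 5,404.09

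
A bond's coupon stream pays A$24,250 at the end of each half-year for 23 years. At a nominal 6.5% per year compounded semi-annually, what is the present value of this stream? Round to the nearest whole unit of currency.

A$574,803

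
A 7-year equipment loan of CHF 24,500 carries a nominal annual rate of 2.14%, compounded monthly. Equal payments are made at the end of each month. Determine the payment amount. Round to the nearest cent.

CHF 314.32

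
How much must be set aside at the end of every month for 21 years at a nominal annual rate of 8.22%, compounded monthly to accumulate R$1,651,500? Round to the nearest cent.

Periodic rate i = 0.0822/12 = 0.00685; n = 21 × 12 = 252 periods.
PMT = 1.6515e+06 / ( [(1+0.00685)^252 − 1] / 0.00685 ) = 1.6515e+06 / 669.530771 = 2,466.6529

R$2,466.65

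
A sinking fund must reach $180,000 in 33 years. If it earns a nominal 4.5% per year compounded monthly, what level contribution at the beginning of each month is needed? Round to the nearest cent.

Periodic rate i = 0.045/12 = 0.00375; n = 33 × 12 = 396 periods.
FV-annuity factor × (1+i) = 910.794761; PMT = 180000 / 910.794761 = 197.6296

$197.63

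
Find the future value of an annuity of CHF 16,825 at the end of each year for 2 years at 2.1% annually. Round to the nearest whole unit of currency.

CHF 34,003

FV = 16825 × [(1+0.021)^2 − 1] / 0.021 = 16825 × 2.021000 = 34,003.3250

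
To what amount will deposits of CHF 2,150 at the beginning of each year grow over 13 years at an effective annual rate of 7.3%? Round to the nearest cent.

CHF 47,376.96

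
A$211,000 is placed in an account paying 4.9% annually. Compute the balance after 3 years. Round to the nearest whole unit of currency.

A$243,562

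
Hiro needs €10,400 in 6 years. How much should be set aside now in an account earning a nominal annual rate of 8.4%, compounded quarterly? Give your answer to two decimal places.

Periodic rate i = 0.084/4 = 0.021; n = 6 × 4 = 24 periods.
Discount factor = (1+0.021)^(−24) = 0.607271; PV = 10,400 × 0.607271 = 6,315.6133

€6,315.61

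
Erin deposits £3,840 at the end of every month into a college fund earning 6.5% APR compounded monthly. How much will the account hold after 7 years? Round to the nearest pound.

With 12 periods per year: i = 0.00541667, n = 84.
FV = PMT · [(1+i)^n − 1] / i = 3840 · 106.013400 = 407,091.4566

£407,091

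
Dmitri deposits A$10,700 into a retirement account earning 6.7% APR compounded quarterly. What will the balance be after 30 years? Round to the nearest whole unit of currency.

With 4 periods per year: i = 0.01675, n = 120.
FV = 10,700 × (1 + 0.01675)^120 = 78,539.0252

A$78,539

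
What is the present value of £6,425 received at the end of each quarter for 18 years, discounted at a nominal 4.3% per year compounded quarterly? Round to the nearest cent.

£320,907.19

i = 0.043/4 = 0.01075 per quarter; n = 18·4 = 72.
PV = 6425 × [1 − (1+0.01075)^(−72)] / 0.01075 = 6425 × 49.946644 = 320,907.1885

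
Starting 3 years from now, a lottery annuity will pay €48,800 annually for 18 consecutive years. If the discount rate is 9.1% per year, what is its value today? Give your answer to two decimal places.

PV at t=2 (ordinary 18-year annuity): 48800 × a(18|0.091) = 48800 × 8.697547 = 424,440.2780
PV₀ = 424,440.2780 / (1+0.091)^2 = 424,440.2780 / 1.190281 = 356,588.2998

€356,588.30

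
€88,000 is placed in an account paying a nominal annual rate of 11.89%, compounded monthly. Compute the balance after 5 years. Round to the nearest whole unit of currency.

€159,001

With 12 periods per year: i = 0.00990833, n = 60.
FV = PV·(1+i)^n = 88,000 × 1.806830 = 159,001.0608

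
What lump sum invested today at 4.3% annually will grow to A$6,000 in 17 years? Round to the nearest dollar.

A$2,933

PV = 6,000 / (1 + 0.043)^17 = 6,000 / 2.045659 = 2,933.0401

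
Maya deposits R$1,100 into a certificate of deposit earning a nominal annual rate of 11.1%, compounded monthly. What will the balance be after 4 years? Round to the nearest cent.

R$1,711.33

i = 0.111/12 = 0.00925 per month; n = 4·12 = 48.
1,100 × (1+0.00925)^48 = 1,100 × 1.555752 = 1,711.3273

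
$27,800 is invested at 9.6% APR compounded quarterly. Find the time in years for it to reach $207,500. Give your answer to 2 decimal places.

21.19 years

Periodic rate i = 0.096/4 = 0.024.
(1+i)^n = 207500/27800 = 7.46403, so n = ln 7.46403 / ln 1.024 = 84.7550 quarters
= 84.7550/4 years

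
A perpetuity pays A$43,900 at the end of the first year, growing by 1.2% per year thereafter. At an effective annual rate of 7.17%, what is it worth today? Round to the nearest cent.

A$735,343.38

PV = D₁/(r − g) = 43900/(0.0717 − 0.012) = 735,343.3836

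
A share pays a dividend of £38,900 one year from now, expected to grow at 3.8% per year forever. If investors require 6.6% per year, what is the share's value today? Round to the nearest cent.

£1,389,285.71

PV = D₁/(r − g) = 38900/(0.066 − 0.038) = 1,389,285.7143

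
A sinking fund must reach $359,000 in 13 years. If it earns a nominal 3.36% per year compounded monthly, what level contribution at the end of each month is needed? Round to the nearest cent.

i = 0.0336/12 = 0.0028 per month; n = 13·12 = 156.
PMT = 359000 / ( [(1+0.0028)^156 − 1] / 0.0028 ) = 359000 / 195.286454 = 1,838.3252

$1,838.33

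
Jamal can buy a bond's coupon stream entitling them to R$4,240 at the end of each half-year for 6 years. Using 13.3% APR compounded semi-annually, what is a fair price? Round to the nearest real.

R$34,314

i = 0.133/2 = 0.0665 per half-year; n = 6·2 = 12.
PV = PMT · [1 − (1+i)^(−n)] / i = 4240 · 8.092981 = 34,314.2402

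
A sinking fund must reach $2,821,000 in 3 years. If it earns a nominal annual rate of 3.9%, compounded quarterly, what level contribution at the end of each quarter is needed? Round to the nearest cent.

With 4 periods per year: i = 0.00975, n = 12.
FV-annuity factor = 12.664880; PMT = 2.821e+06 / 12.664880 = 222,741.9484

$222,741.95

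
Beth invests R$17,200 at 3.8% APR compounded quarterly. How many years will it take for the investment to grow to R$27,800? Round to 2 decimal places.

Periodic rate i = 0.038/4 = 0.0095.
n = ln(27800/17200) / ln(1+0.0095) = ln(1.61628) / 0.009455 = 50.7793 quarters
= 50.7793/4 years

12.69 years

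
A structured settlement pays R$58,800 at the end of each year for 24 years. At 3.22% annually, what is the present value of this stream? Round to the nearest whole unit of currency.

PV = PMT · [1 − (1+i)^(−n)] / i = 58800 · 16.541082 = 972,615.6187

R$972,616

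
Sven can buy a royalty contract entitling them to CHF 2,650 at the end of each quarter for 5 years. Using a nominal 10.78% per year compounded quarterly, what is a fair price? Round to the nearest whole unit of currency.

CHF 40,560

Periodic rate i = 0.1078/4 = 0.02695; n = 5 × 4 = 20 periods.
PV = PMT · [1 − (1+i)^(−n)] / i = 2650 · 15.305814 = 40,560.4072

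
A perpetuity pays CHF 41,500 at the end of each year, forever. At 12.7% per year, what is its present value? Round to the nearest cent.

CHF 326,771.65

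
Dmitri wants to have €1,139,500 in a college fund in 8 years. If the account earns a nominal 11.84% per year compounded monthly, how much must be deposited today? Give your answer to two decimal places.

€443,983.41

With 12 periods per year: i = 0.00986667, n = 96.
Discount factor = (1+0.00986667)^(−96) = 0.389630; PV = 1,139,500 × 0.389630 = 443,983.4073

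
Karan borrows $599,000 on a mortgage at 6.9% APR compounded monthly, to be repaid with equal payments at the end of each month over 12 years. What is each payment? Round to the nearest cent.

$6,128.12

i = 0.069/12 = 0.00575 per month; n = 12·12 = 144.
Annuity-PV factor = 97.746155; PMT = 599000 / 97.746155 = 6,128.1183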